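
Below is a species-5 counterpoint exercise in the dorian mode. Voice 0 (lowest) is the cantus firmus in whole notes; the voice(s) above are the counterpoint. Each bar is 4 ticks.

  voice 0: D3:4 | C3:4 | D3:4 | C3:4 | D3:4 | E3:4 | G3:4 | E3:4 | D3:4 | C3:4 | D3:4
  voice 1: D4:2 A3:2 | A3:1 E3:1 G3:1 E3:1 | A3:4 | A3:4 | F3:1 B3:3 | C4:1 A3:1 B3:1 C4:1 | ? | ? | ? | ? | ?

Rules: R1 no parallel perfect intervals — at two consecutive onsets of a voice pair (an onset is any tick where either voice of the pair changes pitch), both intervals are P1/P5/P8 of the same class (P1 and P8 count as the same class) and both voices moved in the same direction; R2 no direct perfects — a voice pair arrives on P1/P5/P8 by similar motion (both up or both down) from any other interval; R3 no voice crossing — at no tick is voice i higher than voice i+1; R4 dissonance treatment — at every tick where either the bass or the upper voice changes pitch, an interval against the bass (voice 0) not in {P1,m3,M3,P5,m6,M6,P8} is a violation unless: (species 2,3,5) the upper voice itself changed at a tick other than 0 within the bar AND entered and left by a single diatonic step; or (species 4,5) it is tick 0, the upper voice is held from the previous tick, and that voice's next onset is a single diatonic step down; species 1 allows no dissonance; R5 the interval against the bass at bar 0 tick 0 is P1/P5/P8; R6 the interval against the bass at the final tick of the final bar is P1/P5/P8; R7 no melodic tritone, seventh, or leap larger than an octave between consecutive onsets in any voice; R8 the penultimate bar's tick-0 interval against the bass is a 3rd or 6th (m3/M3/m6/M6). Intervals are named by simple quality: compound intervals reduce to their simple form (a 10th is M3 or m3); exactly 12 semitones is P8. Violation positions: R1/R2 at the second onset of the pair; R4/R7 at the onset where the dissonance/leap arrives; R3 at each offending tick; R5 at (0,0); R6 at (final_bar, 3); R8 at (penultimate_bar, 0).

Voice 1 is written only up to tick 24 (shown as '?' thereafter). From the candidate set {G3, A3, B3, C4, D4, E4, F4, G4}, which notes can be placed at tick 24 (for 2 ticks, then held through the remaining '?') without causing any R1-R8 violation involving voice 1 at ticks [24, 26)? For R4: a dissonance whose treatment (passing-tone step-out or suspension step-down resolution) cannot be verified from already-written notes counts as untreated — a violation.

G3: legal
A3: violates R4
B3: legal
C4: violates R4
D4: violates R2
E4: legal
F4: violates R4
G4: violates R2

{B3, E4, G3}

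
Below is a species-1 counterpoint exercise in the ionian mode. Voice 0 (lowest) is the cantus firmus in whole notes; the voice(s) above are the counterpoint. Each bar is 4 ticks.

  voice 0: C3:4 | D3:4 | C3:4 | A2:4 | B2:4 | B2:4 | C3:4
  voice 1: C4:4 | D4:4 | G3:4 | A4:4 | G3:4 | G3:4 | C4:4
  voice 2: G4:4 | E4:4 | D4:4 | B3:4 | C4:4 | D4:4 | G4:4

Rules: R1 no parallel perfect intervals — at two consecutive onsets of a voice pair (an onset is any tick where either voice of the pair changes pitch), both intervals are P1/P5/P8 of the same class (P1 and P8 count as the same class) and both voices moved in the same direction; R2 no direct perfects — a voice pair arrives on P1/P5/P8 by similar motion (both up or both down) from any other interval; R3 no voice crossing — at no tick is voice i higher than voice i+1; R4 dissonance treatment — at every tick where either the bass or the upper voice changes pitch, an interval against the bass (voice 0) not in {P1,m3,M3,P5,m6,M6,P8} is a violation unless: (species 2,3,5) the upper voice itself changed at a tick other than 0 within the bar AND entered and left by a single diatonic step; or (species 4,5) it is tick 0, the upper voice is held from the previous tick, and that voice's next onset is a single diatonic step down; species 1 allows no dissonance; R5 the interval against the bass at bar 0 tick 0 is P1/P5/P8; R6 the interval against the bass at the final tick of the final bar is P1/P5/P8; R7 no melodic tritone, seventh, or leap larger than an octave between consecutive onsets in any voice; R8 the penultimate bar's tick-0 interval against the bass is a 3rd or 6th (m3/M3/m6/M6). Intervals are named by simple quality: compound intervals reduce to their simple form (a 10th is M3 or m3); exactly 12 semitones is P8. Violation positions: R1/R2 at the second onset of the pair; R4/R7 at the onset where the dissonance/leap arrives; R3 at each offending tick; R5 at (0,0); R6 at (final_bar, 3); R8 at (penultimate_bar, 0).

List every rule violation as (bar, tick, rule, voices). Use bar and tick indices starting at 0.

(1, 0, R1, (0, 1))
(1, 0, R4, (0, 2))
(2, 0, R2, (0, 1))
(2, 0, R2, (1, 2))
(2, 0, R4, (0, 2))
(3, 0, R3, (1, 2))
(3, 0, R4, (0, 2))
(3, 0, R7, (1,))
(3, 1, R3, (1, 2))
(3, 2, R3, (1, 2))
(3, 3, R3, (1, 2))
(4, 0, R4, (0, 2))
(4, 0, R7, (1,))
(6, 0, R1, (1, 2))
(6, 0, R2, (0, 1))
(6, 0, R2, (0, 2))

bar 0: v0=C3 v1=C4 v2=G4 downbeat P5
bar 1: v0=D3 v1=D4 v2=E4 downbeat M2
bar 2: v0=C3 v1=G3 v2=D4 downbeat M2
bar 3: v0=A2 v1=A4 v2=B3 downbeat M2
bar 4: v0=B2 v1=G3 v2=C4 downbeat m2
bar 5: v0=B2 v1=G3 v2=D4 downbeat m3
bar 6: v0=C3 v1=C4 v2=G4 downbeat P5
  -> R1 @ bar 1 tick 0 v(0, 1): C3/C4 P8 -> D3/D4 P8 similar
  -> R4 @ bar 1 tick 0 v(0, 2): D3/E4 M2 untreated
  -> R2 @ bar 2 tick 0 v(0, 1): D3/D4 P8 -> C3/G3 P5 similar
  -> R2 @ bar 2 tick 0 v(1, 2): D4/E4 M2 -> G3/D4 P5 similar
  -> R4 @ bar 2 tick 0 v(0, 2): C3/D4 M2 untreated
  -> R3 @ bar 3 tick 0 v(1, 2): A4 above B3
  -> R4 @ bar 3 tick 0 v(0, 2): A2/B3 M2 untreated
  -> R7 @ bar 3 tick 0 v(1,): G3->A4 leap 14st
  -> R3 @ bar 3 tick 1 v(1, 2): A4 above B3
  -> R3 @ bar 3 tick 2 v(1, 2): A4 above B3
  -> R3 @ bar 3 tick 3 v(1, 2): A4 above B3
  -> R4 @ bar 4 tick 0 v(0, 2): B2/C4 m2 untreated
  -> R7 @ bar 4 tick 0 v(1,): A4->G3 leap 14st
  -> R1 @ bar 6 tick 0 v(1, 2): G3/D4 P5 -> C4/G4 P5 similar
  -> R2 @ bar 6 tick 0 v(0, 1): B2/G3 m6 -> C3/C4 P8 similar
  -> R2 @ bar 6 tick 0 v(0, 2): B2/D4 m3 -> C3/G4 P5 similar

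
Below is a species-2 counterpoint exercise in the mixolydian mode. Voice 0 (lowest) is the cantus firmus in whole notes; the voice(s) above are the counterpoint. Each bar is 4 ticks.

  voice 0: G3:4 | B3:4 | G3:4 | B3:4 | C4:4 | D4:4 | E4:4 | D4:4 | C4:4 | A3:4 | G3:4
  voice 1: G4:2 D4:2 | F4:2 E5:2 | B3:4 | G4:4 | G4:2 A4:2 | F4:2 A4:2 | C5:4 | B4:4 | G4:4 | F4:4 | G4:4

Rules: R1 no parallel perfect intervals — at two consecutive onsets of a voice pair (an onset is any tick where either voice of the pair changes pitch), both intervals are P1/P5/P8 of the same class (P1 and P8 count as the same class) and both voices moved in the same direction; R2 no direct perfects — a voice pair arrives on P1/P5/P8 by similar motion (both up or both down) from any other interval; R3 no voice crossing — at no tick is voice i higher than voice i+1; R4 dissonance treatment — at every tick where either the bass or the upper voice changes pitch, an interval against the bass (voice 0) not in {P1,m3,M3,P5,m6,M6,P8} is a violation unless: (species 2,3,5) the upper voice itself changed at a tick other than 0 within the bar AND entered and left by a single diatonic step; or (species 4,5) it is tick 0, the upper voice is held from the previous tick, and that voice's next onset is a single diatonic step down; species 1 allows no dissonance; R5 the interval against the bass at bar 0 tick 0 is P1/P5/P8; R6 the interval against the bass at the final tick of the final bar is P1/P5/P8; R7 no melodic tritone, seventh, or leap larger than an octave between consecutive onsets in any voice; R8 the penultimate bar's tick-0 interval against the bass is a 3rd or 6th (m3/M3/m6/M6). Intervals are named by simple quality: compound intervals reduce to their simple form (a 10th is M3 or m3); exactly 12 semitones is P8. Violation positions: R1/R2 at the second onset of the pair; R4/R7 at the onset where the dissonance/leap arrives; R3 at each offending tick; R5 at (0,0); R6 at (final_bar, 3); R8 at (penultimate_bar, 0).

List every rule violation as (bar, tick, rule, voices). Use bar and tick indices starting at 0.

bar 0: v0=G3 v1=G4 downbeat P8
bar 1: v0=B3 v1=F4 downbeat TT
bar 2: v0=G3 v1=B3 downbeat M3
bar 3: v0=B3 v1=G4 downbeat m6
bar 4: v0=C4 v1=G4 downbeat P5
bar 5: v0=D4 v1=F4 downbeat m3
bar 6: v0=E4 v1=C5 downbeat m6
bar 7: v0=D4 v1=B4 downbeat M6
bar 8: v0=C4 v1=G4 downbeat P5
bar 9: v0=A3 v1=F4 downbeat m6
bar 10: v0=G3 v1=G4 downbeat P8
  -> R4 @ bar 1 tick 0 v(0, 1): B3/F4 TT untreated
  -> R4 @ bar 1 tick 2 v(0, 1): B3/E5 P4 untreated
  -> R7 @ bar 1 tick 2 v(1,): F4->E5 leap 11st
  -> R7 @ bar 2 tick 0 v(1,): E5->B3 leap 17st
  -> R2 @ bar 8 tick 0 v(0, 1): D4/B4 M6 -> C4/G4 P5 similar

(1, 0, R4, (0, 1))
(1, 2, R4, (0, 1))
(1, 2, R7, (1,))
(2, 0, R7, (1,))
(8, 0, R2, (0, 1))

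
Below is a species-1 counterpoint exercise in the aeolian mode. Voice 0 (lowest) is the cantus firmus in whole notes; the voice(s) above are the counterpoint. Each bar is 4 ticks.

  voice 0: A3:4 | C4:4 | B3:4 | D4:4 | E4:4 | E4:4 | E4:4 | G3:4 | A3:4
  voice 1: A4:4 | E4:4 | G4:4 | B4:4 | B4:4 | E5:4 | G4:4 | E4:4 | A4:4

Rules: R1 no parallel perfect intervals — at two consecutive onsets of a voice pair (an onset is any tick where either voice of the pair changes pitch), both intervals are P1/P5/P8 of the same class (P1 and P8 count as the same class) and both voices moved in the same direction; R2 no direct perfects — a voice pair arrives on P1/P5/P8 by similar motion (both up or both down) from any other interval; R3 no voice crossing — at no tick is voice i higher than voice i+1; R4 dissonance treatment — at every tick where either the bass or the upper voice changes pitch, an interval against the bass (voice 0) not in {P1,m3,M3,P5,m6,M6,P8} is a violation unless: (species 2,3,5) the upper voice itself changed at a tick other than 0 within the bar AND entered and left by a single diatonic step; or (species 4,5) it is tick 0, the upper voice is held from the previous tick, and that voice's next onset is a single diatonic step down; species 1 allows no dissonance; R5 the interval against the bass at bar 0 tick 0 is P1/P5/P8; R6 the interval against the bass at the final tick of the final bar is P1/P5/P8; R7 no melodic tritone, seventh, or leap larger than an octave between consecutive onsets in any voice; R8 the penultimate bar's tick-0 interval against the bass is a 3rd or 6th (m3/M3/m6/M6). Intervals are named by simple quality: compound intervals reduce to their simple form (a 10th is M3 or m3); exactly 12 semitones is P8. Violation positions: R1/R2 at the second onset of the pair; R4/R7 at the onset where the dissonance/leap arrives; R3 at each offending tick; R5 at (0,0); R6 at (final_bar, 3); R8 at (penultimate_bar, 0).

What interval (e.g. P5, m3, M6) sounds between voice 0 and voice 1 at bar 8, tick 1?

voice 0=A3 voice 1=A4 -> P8

P8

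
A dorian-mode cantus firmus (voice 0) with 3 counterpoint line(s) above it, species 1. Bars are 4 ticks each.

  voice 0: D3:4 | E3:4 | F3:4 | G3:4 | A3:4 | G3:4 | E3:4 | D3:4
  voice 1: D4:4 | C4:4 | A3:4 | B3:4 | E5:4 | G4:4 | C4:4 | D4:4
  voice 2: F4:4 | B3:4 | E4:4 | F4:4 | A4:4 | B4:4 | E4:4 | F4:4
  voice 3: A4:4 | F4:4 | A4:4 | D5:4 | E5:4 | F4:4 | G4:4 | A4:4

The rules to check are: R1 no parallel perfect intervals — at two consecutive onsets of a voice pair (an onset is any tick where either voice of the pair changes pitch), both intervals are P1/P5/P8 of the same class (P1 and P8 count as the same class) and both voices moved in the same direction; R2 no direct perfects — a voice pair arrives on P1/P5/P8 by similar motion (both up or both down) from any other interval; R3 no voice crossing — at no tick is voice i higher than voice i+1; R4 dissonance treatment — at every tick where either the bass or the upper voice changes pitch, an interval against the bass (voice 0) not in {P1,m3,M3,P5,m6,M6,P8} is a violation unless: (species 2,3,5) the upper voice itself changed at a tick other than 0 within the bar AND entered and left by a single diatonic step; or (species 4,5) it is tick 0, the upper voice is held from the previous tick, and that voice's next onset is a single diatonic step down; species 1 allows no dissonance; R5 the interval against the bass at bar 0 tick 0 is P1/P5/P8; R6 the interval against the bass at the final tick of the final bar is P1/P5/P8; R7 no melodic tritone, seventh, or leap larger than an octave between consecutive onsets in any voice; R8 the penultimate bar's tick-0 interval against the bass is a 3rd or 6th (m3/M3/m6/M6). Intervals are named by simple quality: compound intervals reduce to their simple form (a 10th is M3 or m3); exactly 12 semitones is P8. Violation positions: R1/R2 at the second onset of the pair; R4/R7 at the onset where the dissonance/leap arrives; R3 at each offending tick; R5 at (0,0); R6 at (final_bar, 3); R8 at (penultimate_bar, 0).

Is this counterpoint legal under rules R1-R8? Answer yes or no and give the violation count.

bar 0: v0=D3 v1=D4 v2=F4 v3=A4 (P5)
bar 1: v0=E3 v1=C4 v2=B3 v3=F4 (m2)
bar 2: v0=F3 v1=A3 v2=E4 v3=A4 (M3)
bar 3: v0=G3 v1=B3 v2=F4 v3=D5 (P5)
bar 4: v0=A3 v1=E5 v2=A4 v3=E5 (P5)
bar 5: v0=G3 v1=G4 v2=B4 v3=F4 (m7)
bar 6: v0=E3 v1=C4 v2=E4 v3=G4 (m3)
bar 7: v0=D3 v1=D4 v2=F4 v3=A4 (P5)
  R5 @ bar0.0: opens on m3
  R3 @ bar1.0: C4 above B3
  R4 @ bar1.0: E3/F4 m2 untreated
  R7 @ bar1.0: F4->B3 leap 6st
  R3 @ bar1.1: C4 above B3
  R3 @ bar1.2: C4 above B3
  R3 @ bar1.3: C4 above B3
  R4 @ bar2.0: F3/E4 M7 untreated
  R2 @ bar3.0: F3/A4 M3 -> G3/D5 P5 similar
  R4 @ bar3.0: G3/F4 m7 untreated
  R1 @ bar4.0: G3/D5 P5 -> A3/E5 P5 similar
  R2 @ bar4.0: G3/B3 M3 -> A3/E5 P5 similar
  R2 @ bar4.0: G3/F4 m7 -> A3/A4 P8 similar
  R2 @ bar4.0: B3/F4 TT -> E5/A4 P5 similar
  R2 @ bar4.0: B3/D5 m3 -> E5/E5 P1 similar
  R2 @ bar4.0: F4/D5 M6 -> A4/E5 P5 similar
  R3 @ bar4.0: E5 above A4
  R7 @ bar4.0: B3->E5 leap 17st
  R3 @ bar4.1: E5 above A4
  R3 @ bar4.2: E5 above A4
  R3 @ bar4.3: E5 above A4
  R2 @ bar5.0: A3/E5 P5 -> G3/G4 P8 similar
  R3 @ bar5.0: B4 above F4
  R4 @ bar5.0: G3/F4 m7 untreated
  R7 @ bar5.0: E5->F4 leap 11st
  R3 @ bar5.1: B4 above F4
  R3 @ bar5.2: B4 above F4
  R3 @ bar5.3: B4 above F4
  R2 @ bar6.0: G3/B4 M3 -> E3/E4 P8 similar
  R8 @ bar6.0: penult P8 not 3rd/6th
  R1 @ bar7.0: C4/G4 P5 -> D4/A4 P5 similar
  R6 @ bar7.3: closes on m3

No (32 violations)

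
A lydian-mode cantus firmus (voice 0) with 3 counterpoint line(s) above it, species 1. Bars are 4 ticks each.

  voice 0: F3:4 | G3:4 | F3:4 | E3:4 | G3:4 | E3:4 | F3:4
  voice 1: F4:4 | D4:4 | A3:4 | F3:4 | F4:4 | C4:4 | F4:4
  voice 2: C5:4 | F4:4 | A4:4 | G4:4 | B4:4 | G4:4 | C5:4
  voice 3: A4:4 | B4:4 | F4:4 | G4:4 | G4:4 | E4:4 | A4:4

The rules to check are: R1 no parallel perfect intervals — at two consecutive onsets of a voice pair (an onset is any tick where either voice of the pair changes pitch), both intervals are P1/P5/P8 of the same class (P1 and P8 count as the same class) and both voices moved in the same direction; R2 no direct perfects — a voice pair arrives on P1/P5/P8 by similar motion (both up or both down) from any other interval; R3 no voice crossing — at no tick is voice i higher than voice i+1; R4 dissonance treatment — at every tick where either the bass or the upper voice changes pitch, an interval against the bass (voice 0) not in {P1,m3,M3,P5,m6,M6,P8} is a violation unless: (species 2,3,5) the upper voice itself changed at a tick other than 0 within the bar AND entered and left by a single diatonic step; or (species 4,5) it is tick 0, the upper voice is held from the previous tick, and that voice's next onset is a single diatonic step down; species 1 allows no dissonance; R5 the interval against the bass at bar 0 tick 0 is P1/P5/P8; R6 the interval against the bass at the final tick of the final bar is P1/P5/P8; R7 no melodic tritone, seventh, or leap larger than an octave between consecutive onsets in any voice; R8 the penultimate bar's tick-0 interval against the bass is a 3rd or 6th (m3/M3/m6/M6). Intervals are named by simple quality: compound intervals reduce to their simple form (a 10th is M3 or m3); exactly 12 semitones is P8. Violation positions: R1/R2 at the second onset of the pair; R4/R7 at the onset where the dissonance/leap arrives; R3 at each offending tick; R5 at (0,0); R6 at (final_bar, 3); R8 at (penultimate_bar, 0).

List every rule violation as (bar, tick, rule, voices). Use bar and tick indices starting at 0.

(0, 0, R3, (2, 3))
(0, 0, R5, (0, 3))
(0, 1, R3, (2, 3))
(0, 2, R3, (2, 3))
(0, 3, R3, (2, 3))
(1, 0, R4, (0, 2))
(2, 0, R2, (0, 3))
(2, 0, R3, (2, 3))
(2, 0, R7, (3,))
(2, 1, R3, (2, 3))
(2, 2, R3, (2, 3))
(2, 3, R3, (2, 3))
(3, 0, R4, (0, 1))
(4, 0, R3, (2, 3))
(4, 0, R4, (0, 1))
(4, 1, R3, (2, 3))
(4, 2, R3, (2, 3))
(4, 3, R3, (2, 3))
(5, 0, R1, (0, 3))
(5, 0, R2, (1, 2))
(5, 0, R3, (2, 3))
(5, 0, R8, (0, 3))
(5, 1, R3, (2, 3))
(5, 2, R3, (2, 3))
(5, 3, R3, (2, 3))
(6, 0, R1, (1, 2))
(6, 0, R2, (0, 1))
(6, 0, R2, (0, 2))
(6, 0, R3, (2, 3))
(6, 1, R3, (2, 3))
(6, 2, R3, (2, 3))
(6, 3, R3, (2, 3))
(6, 3, R6, (0, 3))

bar 0: v0=F3 v1=F4 v2=C5 v3=A4 downbeat M3
bar 1: v0=G3 v1=D4 v2=F4 v3=B4 downbeat M3
bar 2: v0=F3 v1=A3 v2=A4 v3=F4 downbeat P8
bar 3: v0=E3 v1=F3 v2=G4 v3=G4 downbeat m3
bar 4: v0=G3 v1=F4 v2=B4 v3=G4 downbeat P8
bar 5: v0=E3 v1=C4 v2=G4 v3=E4 downbeat P8
bar 6: v0=F3 v1=F4 v2=C5 v3=A4 downbeat M3
  -> R3 @ bar 0 tick 0 v(2, 3): C5 above A4
  -> R5 @ bar 0 tick 0 v(0, 3): opens on M3
  -> R3 @ bar 0 tick 1 v(2, 3): C5 above A4
  -> R3 @ bar 0 tick 2 v(2, 3): C5 above A4
  -> R3 @ bar 0 tick 3 v(2, 3): C5 above A4
  -> R4 @ bar 1 tick 0 v(0, 2): G3/F4 m7 untreated
  -> R2 @ bar 2 tick 0 v(0, 3): G3/B4 M3 -> F3/F4 P8 similar
  -> R3 @ bar 2 tick 0 v(2, 3): A4 above F4
  -> R7 @ bar 2 tick 0 v(3,): B4->F4 leap 6st
  -> R3 @ bar 2 tick 1 v(2, 3): A4 above F4
  -> R3 @ bar 2 tick 2 v(2, 3): A4 above F4
  -> R3 @ bar 2 tick 3 v(2, 3): A4 above F4
  -> R4 @ bar 3 tick 0 v(0, 1): E3/F3 m2 untreated
  -> R3 @ bar 4 tick 0 v(2, 3): B4 above G4
  -> R4 @ bar 4 tick 0 v(0, 1): G3/F4 m7 untreated
  -> R3 @ bar 4 tick 1 v(2, 3): B4 above G4
  -> R3 @ bar 4 tick 2 v(2, 3): B4 above G4
  -> R3 @ bar 4 tick 3 v(2, 3): B4 above G4
  -> R1 @ bar 5 tick 0 v(0, 3): G3/G4 P8 -> E3/E4 P8 similar
  -> R2 @ bar 5 tick 0 v(1, 2): F4/B4 TT -> C4/G4 P5 similar
  -> R3 @ bar 5 tick 0 v(2, 3): G4 above E4
  -> R8 @ bar 5 tick 0 v(0, 3): penult P8 not 3rd/6th
  -> R3 @ bar 5 tick 1 v(2, 3): G4 above E4
  -> R3 @ bar 5 tick 2 v(2, 3): G4 above E4
  -> R3 @ bar 5 tick 3 v(2, 3): G4 above E4
  -> R1 @ bar 6 tick 0 v(1, 2): C4/G4 P5 -> F4/C5 P5 similar
  -> R2 @ bar 6 tick 0 v(0, 1): E3/C4 m6 -> F3/F4 P8 similar
  -> R2 @ bar 6 tick 0 v(0, 2): E3/G4 m3 -> F3/C5 P5 similar
  -> R3 @ bar 6 tick 0 v(2, 3): C5 above A4
  -> R3 @ bar 6 tick 1 v(2, 3): C5 above A4
  -> R3 @ bar 6 tick 2 v(2, 3): C5 above A4
  -> R3 @ bar 6 tick 3 v(2, 3): C5 above A4
  -> R6 @ bar 6 tick 3 v(0, 3): closes on M3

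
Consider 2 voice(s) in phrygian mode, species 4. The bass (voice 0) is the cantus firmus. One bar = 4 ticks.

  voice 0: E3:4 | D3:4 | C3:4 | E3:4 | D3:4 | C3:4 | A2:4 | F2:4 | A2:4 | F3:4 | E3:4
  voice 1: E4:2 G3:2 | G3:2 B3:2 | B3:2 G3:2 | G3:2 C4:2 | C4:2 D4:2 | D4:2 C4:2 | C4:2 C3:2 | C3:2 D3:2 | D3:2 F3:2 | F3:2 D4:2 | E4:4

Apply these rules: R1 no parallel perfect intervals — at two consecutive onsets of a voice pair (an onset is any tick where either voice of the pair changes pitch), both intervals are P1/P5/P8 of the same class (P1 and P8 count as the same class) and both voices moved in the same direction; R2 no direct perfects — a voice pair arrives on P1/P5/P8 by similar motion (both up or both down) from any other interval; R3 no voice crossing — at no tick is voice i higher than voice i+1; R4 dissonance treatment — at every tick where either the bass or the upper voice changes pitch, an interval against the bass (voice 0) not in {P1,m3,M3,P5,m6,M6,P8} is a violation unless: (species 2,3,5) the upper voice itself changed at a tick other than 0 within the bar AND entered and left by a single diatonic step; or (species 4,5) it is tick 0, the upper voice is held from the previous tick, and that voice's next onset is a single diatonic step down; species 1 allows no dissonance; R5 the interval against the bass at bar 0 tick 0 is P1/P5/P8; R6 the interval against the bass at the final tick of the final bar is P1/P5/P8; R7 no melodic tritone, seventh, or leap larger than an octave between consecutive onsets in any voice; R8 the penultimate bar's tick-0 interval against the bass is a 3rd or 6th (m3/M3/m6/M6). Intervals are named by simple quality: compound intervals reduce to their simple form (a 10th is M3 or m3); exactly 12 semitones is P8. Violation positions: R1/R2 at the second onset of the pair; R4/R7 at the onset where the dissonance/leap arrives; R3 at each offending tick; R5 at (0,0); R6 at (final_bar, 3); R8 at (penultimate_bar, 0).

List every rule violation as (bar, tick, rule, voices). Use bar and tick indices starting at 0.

(1, 0, R4, (0, 1))
(2, 0, R4, (0, 1))
(4, 0, R4, (0, 1))
(8, 0, R4, (0, 1))
(9, 0, R8, (0, 1))

bar 0: v0=E3 v1=E4 downbeat P8
bar 1: v0=D3 v1=G3 downbeat P4
bar 2: v0=C3 v1=B3 downbeat M7
bar 3: v0=E3 v1=G3 downbeat m3
bar 4: v0=D3 v1=C4 downbeat m7
bar 5: v0=C3 v1=D4 downbeat M2
bar 6: v0=A2 v1=C4 downbeat m3
bar 7: v0=F2 v1=C3 downbeat P5
bar 8: v0=A2 v1=D3 downbeat P4
bar 9: v0=F3 v1=F3 downbeat P1
bar 10: v0=E3 v1=E4 downbeat P8
  -> R4 @ bar 1 tick 0 v(0, 1): D3/G3 P4 untreated
  -> R4 @ bar 2 tick 0 v(0, 1): C3/B3 M7 untreated
  -> R4 @ bar 4 tick 0 v(0, 1): D3/C4 m7 untreated
  -> R4 @ bar 8 tick 0 v(0, 1): A2/D3 P4 untreated
  -> R8 @ bar 9 tick 0 v(0, 1): penult P1 not 3rd/6th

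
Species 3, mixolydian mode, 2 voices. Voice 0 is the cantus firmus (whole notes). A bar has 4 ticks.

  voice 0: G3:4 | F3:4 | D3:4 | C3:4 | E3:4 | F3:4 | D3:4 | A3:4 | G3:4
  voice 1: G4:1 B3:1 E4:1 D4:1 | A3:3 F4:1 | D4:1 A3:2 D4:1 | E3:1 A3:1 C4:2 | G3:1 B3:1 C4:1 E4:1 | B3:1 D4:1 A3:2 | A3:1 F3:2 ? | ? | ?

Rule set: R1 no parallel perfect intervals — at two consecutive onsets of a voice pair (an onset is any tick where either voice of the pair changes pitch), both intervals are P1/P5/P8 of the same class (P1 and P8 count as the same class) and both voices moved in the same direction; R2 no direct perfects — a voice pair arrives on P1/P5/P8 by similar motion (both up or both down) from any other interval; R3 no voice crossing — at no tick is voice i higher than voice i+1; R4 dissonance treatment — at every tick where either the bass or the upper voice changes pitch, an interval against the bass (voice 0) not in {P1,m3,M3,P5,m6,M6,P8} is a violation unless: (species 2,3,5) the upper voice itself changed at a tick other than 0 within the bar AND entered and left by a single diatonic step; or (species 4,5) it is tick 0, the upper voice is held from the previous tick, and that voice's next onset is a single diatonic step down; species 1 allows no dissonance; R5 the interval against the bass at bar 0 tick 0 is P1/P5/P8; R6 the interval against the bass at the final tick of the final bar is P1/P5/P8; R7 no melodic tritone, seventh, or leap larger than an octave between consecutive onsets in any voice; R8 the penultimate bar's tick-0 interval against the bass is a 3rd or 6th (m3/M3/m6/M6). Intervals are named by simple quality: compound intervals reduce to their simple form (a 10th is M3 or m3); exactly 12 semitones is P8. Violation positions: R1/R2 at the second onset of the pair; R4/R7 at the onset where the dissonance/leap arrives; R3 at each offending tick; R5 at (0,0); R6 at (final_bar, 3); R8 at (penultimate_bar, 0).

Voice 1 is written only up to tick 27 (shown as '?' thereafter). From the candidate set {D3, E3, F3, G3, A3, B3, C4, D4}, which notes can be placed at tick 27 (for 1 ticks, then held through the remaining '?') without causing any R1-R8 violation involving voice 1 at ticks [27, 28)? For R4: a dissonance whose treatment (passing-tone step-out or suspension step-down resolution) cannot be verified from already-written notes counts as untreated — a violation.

D3: legal
E3: violates R4
F3: legal
G3: violates R4
A3: legal
B3: violates R7
C4: violates R4
D4: legal

{A3, D3, D4, F3}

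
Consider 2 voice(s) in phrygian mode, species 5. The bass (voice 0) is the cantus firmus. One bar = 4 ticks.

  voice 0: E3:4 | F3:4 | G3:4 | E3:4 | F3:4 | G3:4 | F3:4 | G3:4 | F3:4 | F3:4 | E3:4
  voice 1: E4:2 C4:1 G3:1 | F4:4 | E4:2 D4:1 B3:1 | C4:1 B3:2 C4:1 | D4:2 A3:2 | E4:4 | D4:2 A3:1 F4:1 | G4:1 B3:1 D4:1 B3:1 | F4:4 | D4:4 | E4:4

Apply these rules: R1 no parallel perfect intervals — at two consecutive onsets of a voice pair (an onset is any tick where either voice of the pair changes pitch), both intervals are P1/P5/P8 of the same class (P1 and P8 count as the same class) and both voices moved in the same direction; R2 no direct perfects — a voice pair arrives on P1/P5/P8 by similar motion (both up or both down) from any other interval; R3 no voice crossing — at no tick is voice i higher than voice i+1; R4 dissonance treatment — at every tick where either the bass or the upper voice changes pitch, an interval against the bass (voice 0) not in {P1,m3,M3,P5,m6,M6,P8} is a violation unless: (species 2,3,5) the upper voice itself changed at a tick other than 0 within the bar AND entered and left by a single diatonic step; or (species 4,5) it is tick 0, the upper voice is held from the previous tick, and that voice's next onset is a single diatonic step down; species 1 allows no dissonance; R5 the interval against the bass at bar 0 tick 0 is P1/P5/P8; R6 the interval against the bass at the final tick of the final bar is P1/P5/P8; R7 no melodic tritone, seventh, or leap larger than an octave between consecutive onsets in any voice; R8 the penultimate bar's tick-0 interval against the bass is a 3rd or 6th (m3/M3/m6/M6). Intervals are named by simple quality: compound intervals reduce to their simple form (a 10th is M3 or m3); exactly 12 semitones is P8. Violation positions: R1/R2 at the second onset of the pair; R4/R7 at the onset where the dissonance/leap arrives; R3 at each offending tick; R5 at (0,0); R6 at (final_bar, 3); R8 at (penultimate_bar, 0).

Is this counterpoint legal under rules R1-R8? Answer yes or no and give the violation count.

No (4 violations)

bar 0: v0=E3 v1=E4 (P8)
bar 1: v0=F3 v1=F4 (P8)
bar 2: v0=G3 v1=E4 (M6)
bar 3: v0=E3 v1=C4 (m6)
bar 4: v0=F3 v1=D4 (M6)
bar 5: v0=G3 v1=E4 (M6)
bar 6: v0=F3 v1=D4 (M6)
bar 7: v0=G3 v1=G4 (P8)
bar 8: v0=F3 v1=F4 (P8)
bar 9: v0=F3 v1=D4 (M6)
bar 10: v0=E3 v1=E4 (P8)
  R2 @ bar1.0: E3/G3 m3 -> F3/F4 P8 similar
  R7 @ bar1.0: G3->F4 leap 10st
  R1 @ bar7.0: F3/F4 P8 -> G3/G4 P8 similar
  R7 @ bar8.0: B3->F4 leap 6st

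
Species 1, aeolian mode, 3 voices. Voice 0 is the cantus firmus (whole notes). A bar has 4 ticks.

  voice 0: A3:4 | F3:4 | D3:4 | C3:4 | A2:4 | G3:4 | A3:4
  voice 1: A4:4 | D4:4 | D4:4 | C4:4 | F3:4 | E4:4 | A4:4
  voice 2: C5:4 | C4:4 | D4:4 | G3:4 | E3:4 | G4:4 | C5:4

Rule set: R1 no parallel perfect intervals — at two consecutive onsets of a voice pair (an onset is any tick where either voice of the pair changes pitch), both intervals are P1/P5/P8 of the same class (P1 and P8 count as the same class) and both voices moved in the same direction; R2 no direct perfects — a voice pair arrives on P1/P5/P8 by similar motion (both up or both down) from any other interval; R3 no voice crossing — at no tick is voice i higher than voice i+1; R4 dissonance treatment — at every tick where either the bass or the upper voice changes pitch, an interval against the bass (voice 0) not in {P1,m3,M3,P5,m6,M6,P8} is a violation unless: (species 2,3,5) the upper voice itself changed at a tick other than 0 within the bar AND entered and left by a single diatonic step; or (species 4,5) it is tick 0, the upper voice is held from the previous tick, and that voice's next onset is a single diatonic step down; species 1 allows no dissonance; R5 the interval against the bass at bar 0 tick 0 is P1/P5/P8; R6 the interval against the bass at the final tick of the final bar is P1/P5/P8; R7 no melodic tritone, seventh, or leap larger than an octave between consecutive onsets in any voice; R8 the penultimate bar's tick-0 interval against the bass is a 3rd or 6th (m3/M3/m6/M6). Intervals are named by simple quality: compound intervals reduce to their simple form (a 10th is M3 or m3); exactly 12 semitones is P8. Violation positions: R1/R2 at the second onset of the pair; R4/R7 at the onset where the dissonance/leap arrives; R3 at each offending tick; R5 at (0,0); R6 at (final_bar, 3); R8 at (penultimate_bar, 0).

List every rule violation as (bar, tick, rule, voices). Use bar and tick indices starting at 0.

(0, 0, R5, (0, 2))
(1, 0, R2, (0, 2))
(1, 0, R3, (1, 2))
(1, 1, R3, (1, 2))
(1, 2, R3, (1, 2))
(1, 3, R3, (1, 2))
(3, 0, R1, (0, 1))
(3, 0, R2, (0, 2))
(3, 0, R3, (1, 2))
(3, 1, R3, (1, 2))
(3, 2, R3, (1, 2))
(3, 3, R3, (1, 2))
(4, 0, R1, (0, 2))
(4, 0, R3, (1, 2))
(4, 1, R3, (1, 2))
(4, 2, R3, (1, 2))
(4, 3, R3, (1, 2))
(5, 0, R2, (0, 2))
(5, 0, R7, (0,))
(5, 0, R7, (1,))
(5, 0, R7, (2,))
(5, 0, R8, (0, 2))
(6, 0, R2, (0, 1))
(6, 3, R6, (0, 2))

bar 0: v0=A3 v1=A4 v2=C5 downbeat m3
bar 1: v0=F3 v1=D4 v2=C4 downbeat P5
bar 2: v0=D3 v1=D4 v2=D4 downbeat P8
bar 3: v0=C3 v1=C4 v2=G3 downbeat P5
bar 4: v0=A2 v1=F3 v2=E3 downbeat P5
bar 5: v0=G3 v1=E4 v2=G4 downbeat P8
bar 6: v0=A3 v1=A4 v2=C5 downbeat m3
  -> R5 @ bar 0 tick 0 v(0, 2): opens on m3
  -> R2 @ bar 1 tick 0 v(0, 2): A3/C5 m3 -> F3/C4 P5 similar
  -> R3 @ bar 1 tick 0 v(1, 2): D4 above C4
  -> R3 @ bar 1 tick 1 v(1, 2): D4 above C4
  -> R3 @ bar 1 tick 2 v(1, 2): D4 above C4
  -> R3 @ bar 1 tick 3 v(1, 2): D4 above C4
  -> R1 @ bar 3 tick 0 v(0, 1): D3/D4 P8 -> C3/C4 P8 similar
  -> R2 @ bar 3 tick 0 v(0, 2): D3/D4 P8 -> C3/G3 P5 similar
  -> R3 @ bar 3 tick 0 v(1, 2): C4 above G3
  -> R3 @ bar 3 tick 1 v(1, 2): C4 above G3
  -> R3 @ bar 3 tick 2 v(1, 2): C4 above G3
  -> R3 @ bar 3 tick 3 v(1, 2): C4 above G3
  -> R1 @ bar 4 tick 0 v(0, 2): C3/G3 P5 -> A2/E3 P5 similar
  -> R3 @ bar 4 tick 0 v(1, 2): F3 above E3
  -> R3 @ bar 4 tick 1 v(1, 2): F3 above E3
  -> R3 @ bar 4 tick 2 v(1, 2): F3 above E3
  -> R3 @ bar 4 tick 3 v(1, 2): F3 above E3
  -> R2 @ bar 5 tick 0 v(0, 2): A2/E3 P5 -> G3/G4 P8 similar
  -> R7 @ bar 5 tick 0 v(0,): A2->G3 leap 10st
  -> R7 @ bar 5 tick 0 v(1,): F3->E4 leap 11st
  -> R7 @ bar 5 tick 0 v(2,): E3->G4 leap 15st
  -> R8 @ bar 5 tick 0 v(0, 2): penult P8 not 3rd/6th
  -> R2 @ bar 6 tick 0 v(0, 1): G3/E4 M6 -> A3/A4 P8 similar
  -> R6 @ bar 6 tick 3 v(0, 2): closes on m3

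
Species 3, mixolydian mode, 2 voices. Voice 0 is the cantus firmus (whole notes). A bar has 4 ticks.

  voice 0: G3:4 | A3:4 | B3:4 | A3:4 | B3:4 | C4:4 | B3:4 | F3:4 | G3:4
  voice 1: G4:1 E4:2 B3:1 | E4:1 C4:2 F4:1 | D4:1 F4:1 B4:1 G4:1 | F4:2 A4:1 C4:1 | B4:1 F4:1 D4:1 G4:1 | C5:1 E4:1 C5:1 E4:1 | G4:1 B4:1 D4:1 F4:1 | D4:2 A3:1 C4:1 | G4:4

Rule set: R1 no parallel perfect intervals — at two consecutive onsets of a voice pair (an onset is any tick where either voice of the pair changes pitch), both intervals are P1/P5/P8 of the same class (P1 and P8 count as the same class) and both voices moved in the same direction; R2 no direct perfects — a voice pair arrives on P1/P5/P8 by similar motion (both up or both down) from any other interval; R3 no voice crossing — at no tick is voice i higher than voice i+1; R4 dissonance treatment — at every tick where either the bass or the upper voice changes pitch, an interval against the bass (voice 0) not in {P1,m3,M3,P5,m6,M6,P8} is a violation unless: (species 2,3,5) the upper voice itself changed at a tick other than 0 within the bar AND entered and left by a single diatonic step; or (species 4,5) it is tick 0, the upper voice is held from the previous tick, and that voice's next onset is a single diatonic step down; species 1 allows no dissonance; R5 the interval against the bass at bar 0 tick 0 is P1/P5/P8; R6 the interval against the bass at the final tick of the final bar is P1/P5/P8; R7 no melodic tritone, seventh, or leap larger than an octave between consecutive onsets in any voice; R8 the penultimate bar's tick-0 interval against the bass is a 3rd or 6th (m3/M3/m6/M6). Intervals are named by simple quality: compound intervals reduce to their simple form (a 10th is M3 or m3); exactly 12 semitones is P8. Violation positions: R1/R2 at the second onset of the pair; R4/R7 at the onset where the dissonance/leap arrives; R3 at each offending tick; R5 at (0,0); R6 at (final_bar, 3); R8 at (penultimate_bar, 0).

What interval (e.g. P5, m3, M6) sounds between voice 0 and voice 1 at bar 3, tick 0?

m6

voice 0=A3 voice 1=F4 -> m6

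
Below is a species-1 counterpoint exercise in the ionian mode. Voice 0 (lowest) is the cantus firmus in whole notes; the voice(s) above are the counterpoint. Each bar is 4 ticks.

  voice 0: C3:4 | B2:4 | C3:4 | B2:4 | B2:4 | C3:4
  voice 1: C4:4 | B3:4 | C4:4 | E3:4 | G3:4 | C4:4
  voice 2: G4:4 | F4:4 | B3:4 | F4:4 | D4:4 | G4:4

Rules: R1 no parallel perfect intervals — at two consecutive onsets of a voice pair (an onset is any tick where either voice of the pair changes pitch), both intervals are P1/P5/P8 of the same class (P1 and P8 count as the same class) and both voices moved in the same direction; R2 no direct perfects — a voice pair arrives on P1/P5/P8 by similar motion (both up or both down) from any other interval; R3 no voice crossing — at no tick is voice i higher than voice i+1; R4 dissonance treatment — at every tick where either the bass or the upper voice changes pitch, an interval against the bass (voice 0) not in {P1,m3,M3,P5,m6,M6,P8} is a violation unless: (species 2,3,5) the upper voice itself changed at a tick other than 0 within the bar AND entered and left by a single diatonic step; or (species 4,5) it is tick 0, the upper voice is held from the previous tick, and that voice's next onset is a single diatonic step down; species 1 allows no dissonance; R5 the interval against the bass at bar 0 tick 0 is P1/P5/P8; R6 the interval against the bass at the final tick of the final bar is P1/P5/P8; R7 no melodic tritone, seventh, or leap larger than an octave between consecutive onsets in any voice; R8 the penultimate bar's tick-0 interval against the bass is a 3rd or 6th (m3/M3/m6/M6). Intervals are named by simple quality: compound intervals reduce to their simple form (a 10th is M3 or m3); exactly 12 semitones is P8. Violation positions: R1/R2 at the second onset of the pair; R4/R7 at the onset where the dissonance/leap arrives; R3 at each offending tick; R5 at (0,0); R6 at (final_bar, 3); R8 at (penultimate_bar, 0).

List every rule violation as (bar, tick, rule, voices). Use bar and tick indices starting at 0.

bar 0: v0=C3 v1=C4 v2=G4 downbeat P5
bar 1: v0=B2 v1=B3 v2=F4 downbeat TT
bar 2: v0=C3 v1=C4 v2=B3 downbeat M7
bar 3: v0=B2 v1=E3 v2=F4 downbeat TT
bar 4: v0=B2 v1=G3 v2=D4 downbeat m3
bar 5: v0=C3 v1=C4 v2=G4 downbeat P5
  -> R1 @ bar 1 tick 0 v(0, 1): C3/C4 P8 -> B2/B3 P8 similar
  -> R4 @ bar 1 tick 0 v(0, 2): B2/F4 TT untreated
  -> R1 @ bar 2 tick 0 v(0, 1): B2/B3 P8 -> C3/C4 P8 similar
  -> R3 @ bar 2 tick 0 v(1, 2): C4 above B3
  -> R4 @ bar 2 tick 0 v(0, 2): C3/B3 M7 untreated
  -> R7 @ bar 2 tick 0 v(2,): F4->B3 leap 6st
  -> R3 @ bar 2 tick 1 v(1, 2): C4 above B3
  -> R3 @ bar 2 tick 2 v(1, 2): C4 above B3
  -> R3 @ bar 2 tick 3 v(1, 2): C4 above B3
  -> R4 @ bar 3 tick 0 v(0, 1): B2/E3 P4 untreated
  -> R4 @ bar 3 tick 0 v(0, 2): B2/F4 TT untreated
  -> R7 @ bar 3 tick 0 v(2,): B3->F4 leap 6st
  -> R1 @ bar 5 tick 0 v(1, 2): G3/D4 P5 -> C4/G4 P5 similar
  -> R2 @ bar 5 tick 0 v(0, 1): B2/G3 m6 -> C3/C4 P8 similar
  -> R2 @ bar 5 tick 0 v(0, 2): B2/D4 m3 -> C3/G4 P5 similar

(1, 0, R1, (0, 1))
(1, 0, R4, (0, 2))
(2, 0, R1, (0, 1))
(2, 0, R3, (1, 2))
(2, 0, R4, (0, 2))
(2, 0, R7, (2,))
(2, 1, R3, (1, 2))
(2, 2, R3, (1, 2))
(2, 3, R3, (1, 2))
(3, 0, R4, (0, 1))
(3, 0, R4, (0, 2))
(3, 0, R7, (2,))
(5, 0, R1, (1, 2))
(5, 0, R2, (0, 1))
(5, 0, R2, (0, 2))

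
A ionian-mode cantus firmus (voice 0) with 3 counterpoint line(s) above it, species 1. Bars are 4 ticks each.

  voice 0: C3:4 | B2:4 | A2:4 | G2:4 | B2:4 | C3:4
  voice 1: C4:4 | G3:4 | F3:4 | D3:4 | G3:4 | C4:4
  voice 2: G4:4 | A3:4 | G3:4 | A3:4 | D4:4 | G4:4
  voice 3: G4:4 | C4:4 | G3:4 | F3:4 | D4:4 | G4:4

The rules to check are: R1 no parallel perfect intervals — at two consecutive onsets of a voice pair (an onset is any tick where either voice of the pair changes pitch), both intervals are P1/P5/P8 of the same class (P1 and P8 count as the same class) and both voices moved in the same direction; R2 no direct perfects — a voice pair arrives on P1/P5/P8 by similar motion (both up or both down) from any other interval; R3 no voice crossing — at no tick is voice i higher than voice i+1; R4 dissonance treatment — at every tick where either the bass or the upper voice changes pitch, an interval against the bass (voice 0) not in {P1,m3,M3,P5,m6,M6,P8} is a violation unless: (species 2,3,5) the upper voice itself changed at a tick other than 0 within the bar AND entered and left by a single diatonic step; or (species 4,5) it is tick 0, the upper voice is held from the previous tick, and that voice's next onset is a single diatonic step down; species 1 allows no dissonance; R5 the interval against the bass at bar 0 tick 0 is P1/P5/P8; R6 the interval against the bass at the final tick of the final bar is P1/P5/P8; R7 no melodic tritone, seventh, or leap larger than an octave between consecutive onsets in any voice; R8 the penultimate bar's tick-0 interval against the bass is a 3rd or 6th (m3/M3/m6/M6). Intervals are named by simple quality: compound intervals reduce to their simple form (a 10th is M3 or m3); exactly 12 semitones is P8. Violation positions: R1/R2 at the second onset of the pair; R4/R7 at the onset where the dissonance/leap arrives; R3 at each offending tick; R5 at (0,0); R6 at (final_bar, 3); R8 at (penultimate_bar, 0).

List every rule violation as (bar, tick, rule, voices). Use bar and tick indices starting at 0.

(1, 0, R4, (0, 2))
(1, 0, R4, (0, 3))
(1, 0, R7, (2,))
(2, 0, R2, (2, 3))
(2, 0, R4, (0, 2))
(2, 0, R4, (0, 3))
(3, 0, R2, (0, 1))
(3, 0, R3, (2, 3))
(3, 0, R4, (0, 2))
(3, 0, R4, (0, 3))
(3, 1, R3, (2, 3))
(3, 2, R3, (2, 3))
(3, 3, R3, (2, 3))
(4, 0, R1, (1, 2))
(4, 0, R2, (1, 3))
(4, 0, R2, (2, 3))
(5, 0, R1, (1, 2))
(5, 0, R1, (1, 3))
(5, 0, R1, (2, 3))
(5, 0, R2, (0, 1))
(5, 0, R2, (0, 2))
(5, 0, R2, (0, 3))

bar 0: v0=C3 v1=C4 v2=G4 v3=G4 downbeat P5
bar 1: v0=B2 v1=G3 v2=A3 v3=C4 downbeat m2
bar 2: v0=A2 v1=F3 v2=G3 v3=G3 downbeat m7
bar 3: v0=G2 v1=D3 v2=A3 v3=F3 downbeat m7
bar 4: v0=B2 v1=G3 v2=D4 v3=D4 downbeat m3
bar 5: v0=C3 v1=C4 v2=G4 v3=G4 downbeat P5
  -> R4 @ bar 1 tick 0 v(0, 2): B2/A3 m7 untreated
  -> R4 @ bar 1 tick 0 v(0, 3): B2/C4 m2 untreated
  -> R7 @ bar 1 tick 0 v(2,): G4->A3 leap 10st
  -> R2 @ bar 2 tick 0 v(2, 3): A3/C4 m3 -> G3/G3 P1 similar
  -> R4 @ bar 2 tick 0 v(0, 2): A2/G3 m7 untreated
  -> R4 @ bar 2 tick 0 v(0, 3): A2/G3 m7 untreated
  -> R2 @ bar 3 tick 0 v(0, 1): A2/F3 m6 -> G2/D3 P5 similar
  -> R3 @ bar 3 tick 0 v(2, 3): A3 above F3
  -> R4 @ bar 3 tick 0 v(0, 2): G2/A3 M2 untreated
  -> R4 @ bar 3 tick 0 v(0, 3): G2/F3 m7 untreated
  -> R3 @ bar 3 tick 1 v(2, 3): A3 above F3
  -> R3 @ bar 3 tick 2 v(2, 3): A3 above F3
  -> R3 @ bar 3 tick 3 v(2, 3): A3 above F3
  -> R1 @ bar 4 tick 0 v(1, 2): D3/A3 P5 -> G3/D4 P5 similar
  -> R2 @ bar 4 tick 0 v(1, 3): D3/F3 m3 -> G3/D4 P5 similar
  -> R2 @ bar 4 tick 0 v(2, 3): A3/F3 M3 -> D4/D4 P1 similar
  -> R1 @ bar 5 tick 0 v(1, 2): G3/D4 P5 -> C4/G4 P5 similar
  -> R1 @ bar 5 tick 0 v(1, 3): G3/D4 P5 -> C4/G4 P5 similar
  -> R1 @ bar 5 tick 0 v(2, 3): D4/D4 P1 -> G4/G4 P1 similar
  -> R2 @ bar 5 tick 0 v(0, 1): B2/G3 m6 -> C3/C4 P8 similar
  -> R2 @ bar 5 tick 0 v(0, 2): B2/D4 m3 -> C3/G4 P5 similar
  -> R2 @ bar 5 tick 0 v(0, 3): B2/D4 m3 -> C3/G4 P5 similar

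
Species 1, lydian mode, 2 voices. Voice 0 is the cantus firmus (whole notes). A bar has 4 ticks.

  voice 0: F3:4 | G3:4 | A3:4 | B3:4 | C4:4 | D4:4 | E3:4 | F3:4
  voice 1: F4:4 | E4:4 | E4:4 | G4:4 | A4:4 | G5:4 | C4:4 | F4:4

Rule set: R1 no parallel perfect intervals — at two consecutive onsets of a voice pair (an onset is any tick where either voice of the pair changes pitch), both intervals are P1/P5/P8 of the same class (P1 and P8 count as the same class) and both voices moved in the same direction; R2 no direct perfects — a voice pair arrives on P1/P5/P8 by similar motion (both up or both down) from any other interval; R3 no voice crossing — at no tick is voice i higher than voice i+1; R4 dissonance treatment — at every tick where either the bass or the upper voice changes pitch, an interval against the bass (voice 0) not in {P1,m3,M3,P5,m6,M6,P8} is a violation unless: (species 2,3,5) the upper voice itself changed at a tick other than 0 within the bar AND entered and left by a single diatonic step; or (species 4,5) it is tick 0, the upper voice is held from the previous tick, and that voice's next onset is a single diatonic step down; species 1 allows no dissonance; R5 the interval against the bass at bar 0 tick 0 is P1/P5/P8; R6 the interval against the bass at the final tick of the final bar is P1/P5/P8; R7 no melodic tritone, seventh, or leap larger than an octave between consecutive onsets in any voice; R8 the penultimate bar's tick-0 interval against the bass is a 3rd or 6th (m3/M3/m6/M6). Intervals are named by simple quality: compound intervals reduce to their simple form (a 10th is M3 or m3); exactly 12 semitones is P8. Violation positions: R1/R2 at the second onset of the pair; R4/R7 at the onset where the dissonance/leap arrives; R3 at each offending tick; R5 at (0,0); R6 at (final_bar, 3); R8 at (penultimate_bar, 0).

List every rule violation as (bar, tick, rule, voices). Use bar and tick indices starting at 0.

(5, 0, R4, (0, 1))
(5, 0, R7, (1,))
(6, 0, R7, (0,))
(6, 0, R7, (1,))
(7, 0, R2, (0, 1))

bar 0: v0=F3 v1=F4 downbeat P8
bar 1: v0=G3 v1=E4 downbeat M6
bar 2: v0=A3 v1=E4 downbeat P5
bar 3: v0=B3 v1=G4 downbeat m6
bar 4: v0=C4 v1=A4 downbeat M6
bar 5: v0=D4 v1=G5 downbeat P4
bar 6: v0=E3 v1=C4 downbeat m6
bar 7: v0=F3 v1=F4 downbeat P8
  -> R4 @ bar 5 tick 0 v(0, 1): D4/G5 P4 untreated
  -> R7 @ bar 5 tick 0 v(1,): A4->G5 leap 10st
  -> R7 @ bar 6 tick 0 v(0,): D4->E3 leap 10st
  -> R7 @ bar 6 tick 0 v(1,): G5->C4 leap 19st
  -> R2 @ bar 7 tick 0 v(0, 1): E3/C4 m6 -> F3/F4 P8 similar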